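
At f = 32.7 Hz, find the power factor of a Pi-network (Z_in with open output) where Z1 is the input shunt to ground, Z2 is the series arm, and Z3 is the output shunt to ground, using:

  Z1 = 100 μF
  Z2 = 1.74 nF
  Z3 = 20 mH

Step 1 — Angular frequency: ω = 2π·f = 2π·32.7 = 205.5 rad/s.
Step 2 — Component impedances:
  Z1: Z = 1/(jωC) = -j/(ω·C) = 0 - j48.67 Ω
  Z2: Z = 1/(jωC) = -j/(ω·C) = 0 - j2.797e+06 Ω
  Z3: Z = jωL = j·205.5·0.02 = 0 + j4.109 Ω
Step 3 — With open output, the series arm Z2 and the output shunt Z3 appear in series to ground: Z2 + Z3 = 0 - j2.797e+06 Ω.
Step 4 — Parallel with input shunt Z1: Z_in = Z1 || (Z2 + Z3) = 0 - j48.67 Ω = 48.67∠-90.0° Ω.
Step 5 — Power factor: PF = cos(φ) = Re(Z)/|Z| = 0/48.67 = 0.
Step 6 — Type: Im(Z) = -48.67 ⇒ leading (phase φ = -90.0°).

PF = 0 (leading, φ = -90.0°)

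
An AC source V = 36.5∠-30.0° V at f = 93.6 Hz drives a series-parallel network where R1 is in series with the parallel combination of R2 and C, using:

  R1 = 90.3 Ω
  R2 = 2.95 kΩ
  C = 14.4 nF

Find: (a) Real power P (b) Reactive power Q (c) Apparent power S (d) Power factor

Step 1 — Angular frequency: ω = 2π·f = 2π·93.6 = 588.1 rad/s.
Step 2 — Component impedances:
  R1: Z = R = 90.3 Ω
  R2: Z = R = 2950 Ω
  C: Z = 1/(jωC) = -j/(ω·C) = 0 - j1.181e+05 Ω
Step 3 — Parallel branch: R2 || C = 1/(1/R2 + 1/C) = 2948 - j73.65 Ω.
Step 4 — Series with R1: Z_total = R1 + (R2 || C) = 3038 - j73.65 Ω = 3039∠-1.4° Ω.
Step 5 — Source phasor: V = 36.5∠-30.0° V = 31.61 - j18.25 V.
Step 6 — Current: I = V / Z = 0.01054 - j0.005751 A = 0.01201∠-28.6° A.
Step 7 — Complex power: S = V·I* = 0.4382 - j0.01062 VA.
Step 8 — Real power: P = Re(S) = 0.4382 W.
Step 9 — Reactive power: Q = Im(S) = -0.01062 VAR.
Step 10 — Apparent power: |S| = 0.4383 VA.
Step 11 — Power factor: PF = P/|S| = 0.9997 (leading).

(a) P = 0.4382 W  (b) Q = -0.01062 VAR  (c) S = 0.4383 VA  (d) PF = 0.9997 (leading)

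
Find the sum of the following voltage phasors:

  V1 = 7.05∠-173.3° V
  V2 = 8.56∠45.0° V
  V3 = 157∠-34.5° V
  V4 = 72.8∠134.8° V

Step 1 — Convert each phasor to rectangular form:
  V1 = 7.05·(cos(-173.3°) + j·sin(-173.3°)) = -7.002 - j0.8225 V
  V2 = 8.56·(cos(45.0°) + j·sin(45.0°)) = 6.053 + j6.053 V
  V3 = 157·(cos(-34.5°) + j·sin(-34.5°)) = 129.4 - j88.93 V
  V4 = 72.8·(cos(134.8°) + j·sin(134.8°)) = -51.3 + j51.66 V
Step 2 — Sum components: V_total = 77.14 - j32.04 V.
Step 3 — Convert to polar: |V_total| = 83.53 V, ∠V_total = -22.6°.

V_total = 83.53∠-22.6° V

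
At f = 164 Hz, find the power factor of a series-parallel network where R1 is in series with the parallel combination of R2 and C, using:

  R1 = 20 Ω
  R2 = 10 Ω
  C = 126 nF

Step 1 — Angular frequency: ω = 2π·f = 2π·164 = 1030 rad/s.
Step 2 — Component impedances:
  R1: Z = R = 20 Ω
  R2: Z = R = 10 Ω
  C: Z = 1/(jωC) = -j/(ω·C) = 0 - j7702 Ω
Step 3 — Parallel branch: R2 || C = 1/(1/R2 + 1/C) = 10 - j0.01298 Ω.
Step 4 — Series with R1: Z_total = R1 + (R2 || C) = 30 - j0.01298 Ω = 30∠-0.0° Ω.
Step 5 — Power factor: PF = cos(φ) = Re(Z)/|Z| = 30/30 = 1.
Step 6 — Type: Im(Z) = -0.01298 ⇒ leading (phase φ = -0.0°).

PF = 1 (leading, φ = -0.0°)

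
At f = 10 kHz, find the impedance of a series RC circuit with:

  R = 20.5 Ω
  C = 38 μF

Step 1 — Angular frequency: ω = 2π·f = 2π·1e+04 = 6.283e+04 rad/s.
Step 2 — Component impedances:
  R: Z = R = 20.5 Ω
  C: Z = 1/(jωC) = -j/(ω·C) = 0 - j0.4188 Ω
Step 3 — Series combination: Z_total = R + C = 20.5 - j0.4188 Ω = 20.5∠-1.2° Ω.

Z = 20.5 - j0.4188 Ω = 20.5∠-1.2° Ω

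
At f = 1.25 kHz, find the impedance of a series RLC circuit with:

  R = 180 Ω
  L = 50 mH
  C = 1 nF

Step 1 — Angular frequency: ω = 2π·f = 2π·1250 = 7854 rad/s.
Step 2 — Component impedances:
  R: Z = R = 180 Ω
  L: Z = jωL = j·7854·0.05 = 0 + j392.7 Ω
  C: Z = 1/(jωC) = -j/(ω·C) = 0 - j1.273e+05 Ω
Step 3 — Series combination: Z_total = R + L + C = 180 - j1.269e+05 Ω = 1.269e+05∠-89.9° Ω.

Z = 180 - j1.269e+05 Ω = 1.269e+05∠-89.9° Ω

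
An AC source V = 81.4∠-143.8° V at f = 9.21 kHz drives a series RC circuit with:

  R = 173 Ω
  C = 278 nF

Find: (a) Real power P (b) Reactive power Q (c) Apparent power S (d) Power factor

Step 1 — Angular frequency: ω = 2π·f = 2π·9210 = 5.787e+04 rad/s.
Step 2 — Component impedances:
  R: Z = R = 173 Ω
  C: Z = 1/(jωC) = -j/(ω·C) = 0 - j62.16 Ω
Step 3 — Series combination: Z_total = R + C = 173 - j62.16 Ω = 183.8∠-19.8° Ω.
Step 4 — Source phasor: V = 81.4∠-143.8° V = -65.69 - j48.08 V.
Step 5 — Current: I = V / Z = -0.2478 - j0.3669 A = 0.4428∠-124.0° A.
Step 6 — Complex power: S = V·I* = 33.92 - j12.19 VA.
Step 7 — Real power: P = Re(S) = 33.92 W.
Step 8 — Reactive power: Q = Im(S) = -12.19 VAR.
Step 9 — Apparent power: |S| = 36.04 VA.
Step 10 — Power factor: PF = P/|S| = 0.9411 (leading).

(a) P = 33.92 W  (b) Q = -12.19 VAR  (c) S = 36.04 VA  (d) PF = 0.9411 (leading)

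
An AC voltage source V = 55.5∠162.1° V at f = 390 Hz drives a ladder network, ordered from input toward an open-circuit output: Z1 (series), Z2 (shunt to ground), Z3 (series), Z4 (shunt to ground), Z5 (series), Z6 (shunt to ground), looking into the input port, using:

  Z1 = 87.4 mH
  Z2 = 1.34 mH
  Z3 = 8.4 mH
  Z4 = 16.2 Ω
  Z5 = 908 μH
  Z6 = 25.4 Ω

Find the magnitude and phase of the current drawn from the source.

Step 1 — Angular frequency: ω = 2π·f = 2π·390 = 2450 rad/s.
Step 2 — Component impedances:
  Z1: Z = jωL = j·2450·0.0874 = 0 + j214.2 Ω
  Z2: Z = jωL = j·2450·0.00134 = 0 + j3.284 Ω
  Z3: Z = jωL = j·2450·0.0084 = 0 + j20.58 Ω
  Z4: Z = R = 16.2 Ω
  Z5: Z = jωL = j·2450·0.000908 = 0 + j2.225 Ω
  Z6: Z = R = 25.4 Ω
Step 3 — Ladder network (open output): work backward from the far end, alternating series and parallel combinations. Z_in = 0.1562 + j217.1 Ω = 217.1∠90.0° Ω.
Step 4 — Source phasor: V = 55.5∠162.1° V = -52.81 + j17.06 V.
Step 5 — Ohm's law: I = V / Z_total = (-52.81 + j17.06) / (0.1562 + j217.1) = 0.07841 + j0.2434 A.
Step 6 — Convert to polar: |I| = 0.2557 A, ∠I = 72.1°.

I = 0.2557∠72.1° A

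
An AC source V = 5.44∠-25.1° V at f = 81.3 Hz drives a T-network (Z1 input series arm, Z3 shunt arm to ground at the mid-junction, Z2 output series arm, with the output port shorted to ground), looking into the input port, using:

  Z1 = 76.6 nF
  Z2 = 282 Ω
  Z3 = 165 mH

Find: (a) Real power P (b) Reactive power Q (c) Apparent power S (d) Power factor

Step 1 — Angular frequency: ω = 2π·f = 2π·81.3 = 510.8 rad/s.
Step 2 — Component impedances:
  Z1: Z = 1/(jωC) = -j/(ω·C) = 0 - j2.556e+04 Ω
  Z2: Z = R = 282 Ω
  Z3: Z = jωL = j·510.8·0.165 = 0 + j84.29 Ω
Step 3 — With the output port shorted to ground, the output series arm Z2 runs from the junction to ground; the shunt arm Z3 also runs from the junction to ground. They appear in parallel: Z3 || Z2 = 23.13 + j77.37 Ω.
Step 4 — Series with input arm Z1: Z_in = Z1 + (Z3 || Z2) = 23.13 - j2.548e+04 Ω = 2.548e+04∠-89.9° Ω.
Step 5 — Source phasor: V = 5.44∠-25.1° V = 4.926 - j2.308 V.
Step 6 — Current: I = V / Z = 9.075e-05 + j0.0001933 A = 0.0002135∠64.8° A.
Step 7 — Complex power: S = V·I* = 1.054e-06 - j0.001161 VA.
Step 8 — Real power: P = Re(S) = 1.054e-06 W.
Step 9 — Reactive power: Q = Im(S) = -0.001161 VAR.
Step 10 — Apparent power: |S| = 0.001161 VA.
Step 11 — Power factor: PF = P/|S| = 0.0009076 (leading).

(a) P = 1.054e-06 W  (b) Q = -0.001161 VAR  (c) S = 0.001161 VA  (d) PF = 0.0009076 (leading)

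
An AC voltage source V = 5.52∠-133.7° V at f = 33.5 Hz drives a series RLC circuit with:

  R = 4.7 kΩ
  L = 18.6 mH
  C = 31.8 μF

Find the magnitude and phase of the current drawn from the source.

Step 1 — Angular frequency: ω = 2π·f = 2π·33.5 = 210.5 rad/s.
Step 2 — Component impedances:
  R: Z = R = 4700 Ω
  L: Z = jωL = j·210.5·0.0186 = 0 + j3.915 Ω
  C: Z = 1/(jωC) = -j/(ω·C) = 0 - j149.4 Ω
Step 3 — Series combination: Z_total = R + L + C = 4700 - j145.5 Ω = 4702∠-1.8° Ω.
Step 4 — Source phasor: V = 5.52∠-133.7° V = -3.814 - j3.991 V.
Step 5 — Ohm's law: I = V / Z_total = (-3.814 - j3.991) / (4700 - j145.5) = -0.0007844 - j0.0008734 A.
Step 6 — Convert to polar: |I| = 0.001174 A, ∠I = -131.9°.

I = 0.001174∠-131.9° A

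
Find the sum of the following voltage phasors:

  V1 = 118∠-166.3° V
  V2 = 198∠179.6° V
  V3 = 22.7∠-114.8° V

Step 1 — Convert each phasor to rectangular form:
  V1 = 118·(cos(-166.3°) + j·sin(-166.3°)) = -114.6 - j27.95 V
  V2 = 198·(cos(179.6°) + j·sin(179.6°)) = -198 + j1.382 V
  V3 = 22.7·(cos(-114.8°) + j·sin(-114.8°)) = -9.522 - j20.61 V
Step 2 — Sum components: V_total = -322.2 - j47.17 V.
Step 3 — Convert to polar: |V_total| = 325.6 V, ∠V_total = -171.7°.

V_total = 325.6∠-171.7° V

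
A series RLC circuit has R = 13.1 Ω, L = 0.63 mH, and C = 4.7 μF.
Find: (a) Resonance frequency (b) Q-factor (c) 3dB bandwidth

Step 1 — Resonance: ω₀ = 1/√(LC) = 1/√(0.00063·4.7e-06) = 1.838e+04 rad/s.
Step 2 — f₀ = ω₀/(2π) = 2925 Hz.
Step 3 — Series Q: Q = ω₀L/R = 1.838e+04·0.00063/13.1 = 0.8838.
Step 4 — Bandwidth: Δω = ω₀/Q = 2.079e+04 rad/s; BW = Δω/(2π) = 3309 Hz.

(a) f₀ = 2925 Hz  (b) Q = 0.8838  (c) BW = 3309 Hz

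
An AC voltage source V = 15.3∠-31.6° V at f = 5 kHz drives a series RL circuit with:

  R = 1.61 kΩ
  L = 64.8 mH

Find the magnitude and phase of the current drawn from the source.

Step 1 — Angular frequency: ω = 2π·f = 2π·5000 = 3.142e+04 rad/s.
Step 2 — Component impedances:
  R: Z = R = 1610 Ω
  L: Z = jωL = j·3.142e+04·0.0648 = 0 + j2036 Ω
Step 3 — Series combination: Z_total = R + L = 1610 + j2036 Ω = 2595∠51.7° Ω.
Step 4 — Source phasor: V = 15.3∠-31.6° V = 13.03 - j8.017 V.
Step 5 — Ohm's law: I = V / Z_total = (13.03 - j8.017) / (1610 + j2036) = 0.0006918 - j0.005854 A.
Step 6 — Convert to polar: |I| = 0.005895 A, ∠I = -83.3°.

I = 0.005895∠-83.3° A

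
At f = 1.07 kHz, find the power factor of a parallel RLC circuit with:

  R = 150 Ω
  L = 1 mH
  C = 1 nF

Step 1 — Angular frequency: ω = 2π·f = 2π·1070 = 6723 rad/s.
Step 2 — Component impedances:
  R: Z = R = 150 Ω
  L: Z = jωL = j·6723·0.001 = 0 + j6.723 Ω
  C: Z = 1/(jωC) = -j/(ω·C) = 0 - j1.487e+05 Ω
Step 3 — Parallel combination: 1/Z_total = 1/R + 1/L + 1/C; Z_total = 0.3007 + j6.71 Ω = 6.717∠87.4° Ω.
Step 4 — Power factor: PF = cos(φ) = Re(Z)/|Z| = 0.30075/6.7166 = 0.04478.
Step 5 — Type: Im(Z) = 6.71 ⇒ lagging (phase φ = 87.4°).

PF = 0.04478 (lagging, φ = 87.4°)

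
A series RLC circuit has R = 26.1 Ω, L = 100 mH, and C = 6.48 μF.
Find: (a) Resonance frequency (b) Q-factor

Step 1 — Resonance condition Im(Z)=0 gives ω₀ = 1/√(LC).
Step 2 — ω₀ = 1/√(0.1·6.48e-06) = 1242 rad/s.
Step 3 — f₀ = ω₀/(2π) = 197.7 Hz.
Step 4 — Series Q: Q = ω₀L/R = 1242·0.1/26.1 = 4.76.

(a) f₀ = 197.7 Hz  (b) Q = 4.76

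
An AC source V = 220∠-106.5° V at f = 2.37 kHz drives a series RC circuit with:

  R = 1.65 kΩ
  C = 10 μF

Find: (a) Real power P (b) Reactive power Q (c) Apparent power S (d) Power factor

Step 1 — Angular frequency: ω = 2π·f = 2π·2370 = 1.489e+04 rad/s.
Step 2 — Component impedances:
  R: Z = R = 1650 Ω
  C: Z = 1/(jωC) = -j/(ω·C) = 0 - j6.715 Ω
Step 3 — Series combination: Z_total = R + C = 1650 - j6.715 Ω = 1650∠-0.2° Ω.
Step 4 — Source phasor: V = 220∠-106.5° V = -62.48 - j210.9 V.
Step 5 — Current: I = V / Z = -0.03735 - j0.128 A = 0.1333∠-106.3° A.
Step 6 — Complex power: S = V·I* = 29.33 - j0.1194 VA.
Step 7 — Real power: P = Re(S) = 29.33 W.
Step 8 — Reactive power: Q = Im(S) = -0.1194 VAR.
Step 9 — Apparent power: |S| = 29.33 VA.
Step 10 — Power factor: PF = P/|S| = 1 (leading).

(a) P = 29.33 W  (b) Q = -0.1194 VAR  (c) S = 29.33 VA  (d) PF = 1 (leading)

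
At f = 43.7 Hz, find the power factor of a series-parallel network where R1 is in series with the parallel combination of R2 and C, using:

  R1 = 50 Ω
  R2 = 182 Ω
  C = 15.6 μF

Step 1 — Angular frequency: ω = 2π·f = 2π·43.7 = 274.6 rad/s.
Step 2 — Component impedances:
  R1: Z = R = 50 Ω
  R2: Z = R = 182 Ω
  C: Z = 1/(jωC) = -j/(ω·C) = 0 - j233.5 Ω
Step 3 — Parallel branch: R2 || C = 1/(1/R2 + 1/C) = 113.2 - j88.25 Ω.
Step 4 — Series with R1: Z_total = R1 + (R2 || C) = 163.2 - j88.25 Ω = 185.5∠-28.4° Ω.
Step 5 — Power factor: PF = cos(φ) = Re(Z)/|Z| = 163.2/185.53 = 0.8796.
Step 6 — Type: Im(Z) = -88.25 ⇒ leading (phase φ = -28.4°).

PF = 0.8796 (leading, φ = -28.4°)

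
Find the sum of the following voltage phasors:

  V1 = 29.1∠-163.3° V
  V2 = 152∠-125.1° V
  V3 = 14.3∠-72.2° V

Step 1 — Convert each phasor to rectangular form:
  V1 = 29.1·(cos(-163.3°) + j·sin(-163.3°)) = -27.87 - j8.362 V
  V2 = 152·(cos(-125.1°) + j·sin(-125.1°)) = -87.4 - j124.4 V
  V3 = 14.3·(cos(-72.2°) + j·sin(-72.2°)) = 4.371 - j13.62 V
Step 2 — Sum components: V_total = -110.9 - j146.3 V.
Step 3 — Convert to polar: |V_total| = 183.6 V, ∠V_total = -127.2°.

V_total = 183.6∠-127.2° V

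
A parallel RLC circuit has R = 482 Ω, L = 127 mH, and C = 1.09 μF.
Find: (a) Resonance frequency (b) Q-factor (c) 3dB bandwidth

Step 1 — Resonance: ω₀ = 1/√(LC) = 1/√(0.127·1.09e-06) = 2688 rad/s.
Step 2 — f₀ = ω₀/(2π) = 427.8 Hz.
Step 3 — Parallel Q: Q = R/(ω₀L) = 482/(2688·0.127) = 1.412.
Step 4 — Bandwidth: Δω = ω₀/Q = 1903 rad/s; BW = Δω/(2π) = 302.9 Hz.

(a) f₀ = 427.8 Hz  (b) Q = 1.412  (c) BW = 302.9 Hz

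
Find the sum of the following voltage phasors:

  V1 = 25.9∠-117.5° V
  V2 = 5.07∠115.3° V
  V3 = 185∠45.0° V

Step 1 — Convert each phasor to rectangular form:
  V1 = 25.9·(cos(-117.5°) + j·sin(-117.5°)) = -11.96 - j22.97 V
  V2 = 5.07·(cos(115.3°) + j·sin(115.3°)) = -2.167 + j4.584 V
  V3 = 185·(cos(45.0°) + j·sin(45.0°)) = 130.8 + j130.8 V
Step 2 — Sum components: V_total = 116.7 + j112.4 V.
Step 3 — Convert to polar: |V_total| = 162 V, ∠V_total = 43.9°.

V_total = 162∠43.9° V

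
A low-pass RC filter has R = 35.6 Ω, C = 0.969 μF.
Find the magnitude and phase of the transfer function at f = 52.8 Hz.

Step 1 — Angular frequency: ω = 2π·52.8 = 331.8 rad/s.
Step 2 — Transfer function: H(jω) = 1/(1 + jωRC).
Step 3 — Denominator: 1 + jωRC = 1 + j·331.8·35.6·9.69e-07 = 1 + j0.01144.
Step 4 — H = 0.9999 - j0.01144.
Step 5 — Magnitude: |H| = 0.9999 (-0.0 dB); phase: φ = -0.7°.

|H| = 0.9999 (-0.0 dB), φ = -0.7°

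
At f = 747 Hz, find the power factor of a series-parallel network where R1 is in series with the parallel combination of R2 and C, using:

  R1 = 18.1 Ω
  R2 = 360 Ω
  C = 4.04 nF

Step 1 — Angular frequency: ω = 2π·f = 2π·747 = 4694 rad/s.
Step 2 — Component impedances:
  R1: Z = R = 18.1 Ω
  R2: Z = R = 360 Ω
  C: Z = 1/(jωC) = -j/(ω·C) = 0 - j5.274e+04 Ω
Step 3 — Parallel branch: R2 || C = 1/(1/R2 + 1/C) = 360 - j2.457 Ω.
Step 4 — Series with R1: Z_total = R1 + (R2 || C) = 378.1 - j2.457 Ω = 378.1∠-0.4° Ω.
Step 5 — Power factor: PF = cos(φ) = Re(Z)/|Z| = 378.1/378.1 = 1.
Step 6 — Type: Im(Z) = -2.457 ⇒ leading (phase φ = -0.4°).

PF = 1 (leading, φ = -0.4°)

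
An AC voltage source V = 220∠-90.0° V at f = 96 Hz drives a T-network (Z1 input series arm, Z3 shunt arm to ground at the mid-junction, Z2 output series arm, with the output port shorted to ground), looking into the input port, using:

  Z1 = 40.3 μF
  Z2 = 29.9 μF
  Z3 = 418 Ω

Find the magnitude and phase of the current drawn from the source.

Step 1 — Angular frequency: ω = 2π·f = 2π·96 = 603.2 rad/s.
Step 2 — Component impedances:
  Z1: Z = 1/(jωC) = -j/(ω·C) = 0 - j41.14 Ω
  Z2: Z = 1/(jωC) = -j/(ω·C) = 0 - j55.45 Ω
  Z3: Z = R = 418 Ω
Step 3 — With the output port shorted to ground, the output series arm Z2 runs from the junction to ground; the shunt arm Z3 also runs from the junction to ground. They appear in parallel: Z3 || Z2 = 7.228 - j54.49 Ω.
Step 4 — Series with input arm Z1: Z_in = Z1 + (Z3 || Z2) = 7.228 - j95.63 Ω = 95.9∠-85.7° Ω.
Step 5 — Source phasor: V = 220∠-90.0° V = 0 - j220 V.
Step 6 — Ohm's law: I = V / Z_total = (0 - j220) / (7.228 - j95.63) = 2.288 - j0.1729 A.
Step 7 — Convert to polar: |I| = 2.294 A, ∠I = -4.3°.

I = 2.294∠-4.3° A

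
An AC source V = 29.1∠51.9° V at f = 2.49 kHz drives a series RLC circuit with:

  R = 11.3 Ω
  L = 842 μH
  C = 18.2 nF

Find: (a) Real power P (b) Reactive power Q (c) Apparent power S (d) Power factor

Step 1 — Angular frequency: ω = 2π·f = 2π·2490 = 1.565e+04 rad/s.
Step 2 — Component impedances:
  R: Z = R = 11.3 Ω
  L: Z = jωL = j·1.565e+04·0.000842 = 0 + j13.17 Ω
  C: Z = 1/(jωC) = -j/(ω·C) = 0 - j3512 Ω
Step 3 — Series combination: Z_total = R + L + C = 11.3 - j3499 Ω = 3499∠-89.8° Ω.
Step 4 — Source phasor: V = 29.1∠51.9° V = 17.96 + j22.9 V.
Step 5 — Current: I = V / Z = -0.006528 + j0.005153 A = 0.008317∠141.7° A.
Step 6 — Complex power: S = V·I* = 0.0007817 - j0.242 VA.
Step 7 — Real power: P = Re(S) = 0.0007817 W.
Step 8 — Reactive power: Q = Im(S) = -0.242 VAR.
Step 9 — Apparent power: |S| = 0.242 VA.
Step 10 — Power factor: PF = P/|S| = 0.00323 (leading).

(a) P = 0.0007817 W  (b) Q = -0.242 VAR  (c) S = 0.242 VA  (d) PF = 0.00323 (leading)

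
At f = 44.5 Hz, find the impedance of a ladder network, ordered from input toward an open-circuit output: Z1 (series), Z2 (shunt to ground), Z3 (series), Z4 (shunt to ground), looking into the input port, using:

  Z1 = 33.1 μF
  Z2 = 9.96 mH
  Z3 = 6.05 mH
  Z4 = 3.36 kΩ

Step 1 — Angular frequency: ω = 2π·f = 2π·44.5 = 279.6 rad/s.
Step 2 — Component impedances:
  Z1: Z = 1/(jωC) = -j/(ω·C) = 0 - j108.1 Ω
  Z2: Z = jωL = j·279.6·0.00996 = 0 + j2.785 Ω
  Z3: Z = jωL = j·279.6·0.00605 = 0 + j1.692 Ω
  Z4: Z = R = 3360 Ω
Step 3 — Ladder network (open output): work backward from the far end, alternating series and parallel combinations. Z_in = 0.002308 - j105.3 Ω = 105.3∠-90.0° Ω.

Z = 0.002308 - j105.3 Ω = 105.3∠-90.0° Ω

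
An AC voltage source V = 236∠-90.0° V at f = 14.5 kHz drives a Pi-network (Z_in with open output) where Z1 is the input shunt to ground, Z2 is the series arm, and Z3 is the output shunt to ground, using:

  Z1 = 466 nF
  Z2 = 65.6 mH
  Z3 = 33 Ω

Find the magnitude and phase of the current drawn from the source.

Step 1 — Angular frequency: ω = 2π·f = 2π·1.45e+04 = 9.111e+04 rad/s.
Step 2 — Component impedances:
  Z1: Z = 1/(jωC) = -j/(ω·C) = 0 - j23.55 Ω
  Z2: Z = jωL = j·9.111e+04·0.0656 = 0 + j5977 Ω
  Z3: Z = R = 33 Ω
Step 3 — With open output, the series arm Z2 and the output shunt Z3 appear in series to ground: Z2 + Z3 = 33 + j5977 Ω.
Step 4 — Parallel with input shunt Z1: Z_in = Z1 || (Z2 + Z3) = 0.0005166 - j23.65 Ω = 23.65∠-90.0° Ω.
Step 5 — Source phasor: V = 236∠-90.0° V = 0 - j236 V.
Step 6 — Ohm's law: I = V / Z_total = (0 - j236) / (0.0005166 - j23.65) = 9.98 - j0.000218 A.
Step 7 — Convert to polar: |I| = 9.98 A, ∠I = -0.0°.

I = 9.98∠-0.0° A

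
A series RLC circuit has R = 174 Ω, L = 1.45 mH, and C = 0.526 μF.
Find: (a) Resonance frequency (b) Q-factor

Step 1 — Resonance condition Im(Z)=0 gives ω₀ = 1/√(LC).
Step 2 — ω₀ = 1/√(0.00145·5.26e-07) = 3.621e+04 rad/s.
Step 3 — f₀ = ω₀/(2π) = 5763 Hz.
Step 4 — Series Q: Q = ω₀L/R = 3.621e+04·0.00145/174 = 0.3017.

(a) f₀ = 5763 Hz  (b) Q = 0.3017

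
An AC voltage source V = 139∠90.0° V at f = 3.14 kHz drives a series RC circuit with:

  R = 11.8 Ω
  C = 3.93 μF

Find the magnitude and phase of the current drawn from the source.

Step 1 — Angular frequency: ω = 2π·f = 2π·3140 = 1.973e+04 rad/s.
Step 2 — Component impedances:
  R: Z = R = 11.8 Ω
  C: Z = 1/(jωC) = -j/(ω·C) = 0 - j12.9 Ω
Step 3 — Series combination: Z_total = R + C = 11.8 - j12.9 Ω = 17.48∠-47.5° Ω.
Step 4 — Source phasor: V = 139∠90.0° V = 0 + j139 V.
Step 5 — Ohm's law: I = V / Z_total = (0 + j139) / (11.8 - j12.9) = -5.867 + j5.368 A.
Step 6 — Convert to polar: |I| = 7.952 A, ∠I = 137.5°.

I = 7.952∠137.5° A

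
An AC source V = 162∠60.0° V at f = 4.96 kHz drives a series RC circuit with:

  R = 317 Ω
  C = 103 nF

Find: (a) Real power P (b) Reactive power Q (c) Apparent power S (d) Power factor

Step 1 — Angular frequency: ω = 2π·f = 2π·4960 = 3.116e+04 rad/s.
Step 2 — Component impedances:
  R: Z = R = 317 Ω
  C: Z = 1/(jωC) = -j/(ω·C) = 0 - j311.5 Ω
Step 3 — Series combination: Z_total = R + C = 317 - j311.5 Ω = 444.5∠-44.5° Ω.
Step 4 — Source phasor: V = 162∠60.0° V = 81 + j140.3 V.
Step 5 — Current: I = V / Z = -0.09127 + j0.3529 A = 0.3645∠104.5° A.
Step 6 — Complex power: S = V·I* = 42.11 - j41.39 VA.
Step 7 — Real power: P = Re(S) = 42.11 W.
Step 8 — Reactive power: Q = Im(S) = -41.39 VAR.
Step 9 — Apparent power: |S| = 59.05 VA.
Step 10 — Power factor: PF = P/|S| = 0.7132 (leading).

(a) P = 42.11 W  (b) Q = -41.39 VAR  (c) S = 59.05 VA  (d) PF = 0.7132 (leading)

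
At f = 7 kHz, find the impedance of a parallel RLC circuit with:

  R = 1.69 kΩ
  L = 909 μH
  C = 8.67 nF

Step 1 — Angular frequency: ω = 2π·f = 2π·7000 = 4.398e+04 rad/s.
Step 2 — Component impedances:
  R: Z = R = 1690 Ω
  L: Z = jωL = j·4.398e+04·0.000909 = 0 + j39.98 Ω
  C: Z = 1/(jωC) = -j/(ω·C) = 0 - j2622 Ω
Step 3 — Parallel combination: 1/Z_total = 1/R + 1/L + 1/C; Z_total = 0.9747 + j40.58 Ω = 40.59∠88.6° Ω.

Z = 0.9747 + j40.58 Ω = 40.59∠88.6° Ω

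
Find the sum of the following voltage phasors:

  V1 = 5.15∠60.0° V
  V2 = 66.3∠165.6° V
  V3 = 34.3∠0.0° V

Step 1 — Convert each phasor to rectangular form:
  V1 = 5.15·(cos(60.0°) + j·sin(60.0°)) = 2.575 + j4.46 V
  V2 = 66.3·(cos(165.6°) + j·sin(165.6°)) = -64.22 + j16.49 V
  V3 = 34.3·(cos(0.0°) + j·sin(0.0°)) = 34.3 V
Step 2 — Sum components: V_total = -27.34 + j20.95 V.
Step 3 — Convert to polar: |V_total| = 34.44 V, ∠V_total = 142.5°.

V_total = 34.44∠142.5° V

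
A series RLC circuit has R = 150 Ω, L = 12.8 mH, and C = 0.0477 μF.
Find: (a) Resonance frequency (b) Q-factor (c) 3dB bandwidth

Step 1 — Resonance condition Im(Z)=0 gives ω₀ = 1/√(LC).
Step 2 — ω₀ = 1/√(0.0128·4.77e-08) = 4.047e+04 rad/s.
Step 3 — f₀ = ω₀/(2π) = 6441 Hz.
Step 4 — Series Q: Q = ω₀L/R = 4.047e+04·0.0128/150 = 3.453.
Step 5 — 3dB bandwidth: Δω = ω₀/Q = 1.172e+04 rad/s; BW = Δω/(2π) = 1865 Hz.

(a) f₀ = 6441 Hz  (b) Q = 3.453  (c) BW = 1865 Hz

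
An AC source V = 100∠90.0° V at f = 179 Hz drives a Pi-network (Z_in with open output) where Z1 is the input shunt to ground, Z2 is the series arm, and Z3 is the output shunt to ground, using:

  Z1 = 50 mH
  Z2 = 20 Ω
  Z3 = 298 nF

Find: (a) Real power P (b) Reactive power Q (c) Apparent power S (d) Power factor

Step 1 — Angular frequency: ω = 2π·f = 2π·179 = 1125 rad/s.
Step 2 — Component impedances:
  Z1: Z = jωL = j·1125·0.05 = 0 + j56.23 Ω
  Z2: Z = R = 20 Ω
  Z3: Z = 1/(jωC) = -j/(ω·C) = 0 - j2984 Ω
Step 3 — With open output, the series arm Z2 and the output shunt Z3 appear in series to ground: Z2 + Z3 = 20 - j2984 Ω.
Step 4 — Parallel with input shunt Z1: Z_in = Z1 || (Z2 + Z3) = 0.00738 + j57.31 Ω = 57.31∠90.0° Ω.
Step 5 — Source phasor: V = 100∠90.0° V = 0 + j100 V.
Step 6 — Current: I = V / Z = 1.745 + j0.0002247 A = 1.745∠0.0° A.
Step 7 — Complex power: S = V·I* = 0.02247 + j174.5 VA.
Step 8 — Real power: P = Re(S) = 0.02247 W.
Step 9 — Reactive power: Q = Im(S) = 174.5 VAR.
Step 10 — Apparent power: |S| = 174.5 VA.
Step 11 — Power factor: PF = P/|S| = 0.0001288 (lagging).

(a) P = 0.02247 W  (b) Q = 174.5 VAR  (c) S = 174.5 VA  (d) PF = 0.0001288 (lagging)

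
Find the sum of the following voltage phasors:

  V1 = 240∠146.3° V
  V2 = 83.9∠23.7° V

Step 1 — Convert each phasor to rectangular form:
  V1 = 240·(cos(146.3°) + j·sin(146.3°)) = -199.7 + j133.2 V
  V2 = 83.9·(cos(23.7°) + j·sin(23.7°)) = 76.82 + j33.72 V
Step 2 — Sum components: V_total = -122.8 + j166.9 V.
Step 3 — Convert to polar: |V_total| = 207.2 V, ∠V_total = 126.4°.

V_total = 207.2∠126.4° V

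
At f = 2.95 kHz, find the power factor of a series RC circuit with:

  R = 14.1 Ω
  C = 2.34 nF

Step 1 — Angular frequency: ω = 2π·f = 2π·2950 = 1.854e+04 rad/s.
Step 2 — Component impedances:
  R: Z = R = 14.1 Ω
  C: Z = 1/(jωC) = -j/(ω·C) = 0 - j2.306e+04 Ω
Step 3 — Series combination: Z_total = R + C = 14.1 - j2.306e+04 Ω = 2.306e+04∠-90.0° Ω.
Step 4 — Power factor: PF = cos(φ) = Re(Z)/|Z| = 14.1/23056 = 0.0006116.
Step 5 — Type: Im(Z) = -2.306e+04 ⇒ leading (phase φ = -90.0°).

PF = 0.0006116 (leading, φ = -90.0°)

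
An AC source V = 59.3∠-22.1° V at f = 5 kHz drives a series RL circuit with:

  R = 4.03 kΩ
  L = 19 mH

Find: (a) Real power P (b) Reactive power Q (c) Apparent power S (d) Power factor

Step 1 — Angular frequency: ω = 2π·f = 2π·5000 = 3.142e+04 rad/s.
Step 2 — Component impedances:
  R: Z = R = 4030 Ω
  L: Z = jωL = j·3.142e+04·0.019 = 0 + j596.9 Ω
Step 3 — Series combination: Z_total = R + L = 4030 + j596.9 Ω = 4074∠8.4° Ω.
Step 4 — Source phasor: V = 59.3∠-22.1° V = 54.94 - j22.31 V.
Step 5 — Current: I = V / Z = 0.01254 - j0.007393 A = 0.01456∠-30.5° A.
Step 6 — Complex power: S = V·I* = 0.8538 + j0.1265 VA.
Step 7 — Real power: P = Re(S) = 0.8538 W.
Step 8 — Reactive power: Q = Im(S) = 0.1265 VAR.
Step 9 — Apparent power: |S| = 0.8632 VA.
Step 10 — Power factor: PF = P/|S| = 0.9892 (lagging).

(a) P = 0.8538 W  (b) Q = 0.1265 VAR  (c) S = 0.8632 VA  (d) PF = 0.9892 (lagging)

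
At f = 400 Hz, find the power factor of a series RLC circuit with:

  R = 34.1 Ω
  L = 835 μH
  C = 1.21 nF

Step 1 — Angular frequency: ω = 2π·f = 2π·400 = 2513 rad/s.
Step 2 — Component impedances:
  R: Z = R = 34.1 Ω
  L: Z = jωL = j·2513·0.000835 = 0 + j2.099 Ω
  C: Z = 1/(jωC) = -j/(ω·C) = 0 - j3.288e+05 Ω
Step 3 — Series combination: Z_total = R + L + C = 34.1 - j3.288e+05 Ω = 3.288e+05∠-90.0° Ω.
Step 4 — Power factor: PF = cos(φ) = Re(Z)/|Z| = 34.1/3.288e+05 = 0.0001037.
Step 5 — Type: Im(Z) = -3.288e+05 ⇒ leading (phase φ = -90.0°).

PF = 0.0001037 (leading, φ = -90.0°)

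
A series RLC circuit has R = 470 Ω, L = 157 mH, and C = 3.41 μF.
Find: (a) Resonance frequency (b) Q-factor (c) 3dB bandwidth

Step 1 — Resonance: ω₀ = 1/√(LC) = 1/√(0.157·3.41e-06) = 1367 rad/s.
Step 2 — f₀ = ω₀/(2π) = 217.5 Hz.
Step 3 — Series Q: Q = ω₀L/R = 1367·0.157/470 = 0.4565.
Step 4 — Bandwidth: Δω = ω₀/Q = 2994 rad/s; BW = Δω/(2π) = 476.5 Hz.

(a) f₀ = 217.5 Hz  (b) Q = 0.4565  (c) BW = 476.5 Hz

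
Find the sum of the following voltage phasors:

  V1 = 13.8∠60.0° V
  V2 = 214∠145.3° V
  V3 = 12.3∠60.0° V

Step 1 — Convert each phasor to rectangular form:
  V1 = 13.8·(cos(60.0°) + j·sin(60.0°)) = 6.9 + j11.95 V
  V2 = 214·(cos(145.3°) + j·sin(145.3°)) = -175.9 + j121.8 V
  V3 = 12.3·(cos(60.0°) + j·sin(60.0°)) = 6.15 + j10.65 V
Step 2 — Sum components: V_total = -162.9 + j144.4 V.
Step 3 — Convert to polar: |V_total| = 217.7 V, ∠V_total = 138.4°.

V_total = 217.7∠138.4° V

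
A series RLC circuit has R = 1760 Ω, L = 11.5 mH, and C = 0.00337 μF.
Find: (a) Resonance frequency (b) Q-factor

Step 1 — Resonance condition Im(Z)=0 gives ω₀ = 1/√(LC).
Step 2 — ω₀ = 1/√(0.0115·3.37e-09) = 1.606e+05 rad/s.
Step 3 — f₀ = ω₀/(2π) = 2.557e+04 Hz.
Step 4 — Series Q: Q = ω₀L/R = 1.606e+05·0.0115/1760 = 1.05.

(a) f₀ = 2.557e+04 Hz  (b) Q = 1.05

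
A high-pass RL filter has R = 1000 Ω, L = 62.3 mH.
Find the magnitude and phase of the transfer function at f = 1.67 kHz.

Step 1 — Angular frequency: ω = 2π·1670 = 1.049e+04 rad/s.
Step 2 — Transfer function: H(jω) = jωL/(R + jωL).
Step 3 — Numerator jωL = j·653.7; denominator R + jωL = 1000 + j653.7.
Step 4 — H = 0.2994 + j0.458.
Step 5 — Magnitude: |H| = 0.5472 (-5.2 dB); phase: φ = 56.8°.

|H| = 0.5472 (-5.2 dB), φ = 56.8°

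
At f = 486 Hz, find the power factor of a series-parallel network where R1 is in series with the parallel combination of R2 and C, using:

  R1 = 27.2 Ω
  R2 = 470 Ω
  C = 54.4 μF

Step 1 — Angular frequency: ω = 2π·f = 2π·486 = 3054 rad/s.
Step 2 — Component impedances:
  R1: Z = R = 27.2 Ω
  R2: Z = R = 470 Ω
  C: Z = 1/(jωC) = -j/(ω·C) = 0 - j6.02 Ω
Step 3 — Parallel branch: R2 || C = 1/(1/R2 + 1/C) = 0.07709 - j6.019 Ω.
Step 4 — Series with R1: Z_total = R1 + (R2 || C) = 27.28 - j6.019 Ω = 27.93∠-12.4° Ω.
Step 5 — Power factor: PF = cos(φ) = Re(Z)/|Z| = 27.277/27.933 = 0.9765.
Step 6 — Type: Im(Z) = -6.019 ⇒ leading (phase φ = -12.4°).

PF = 0.9765 (leading, φ = -12.4°)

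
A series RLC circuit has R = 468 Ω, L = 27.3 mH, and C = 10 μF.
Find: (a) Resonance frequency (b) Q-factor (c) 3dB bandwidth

Step 1 — Resonance condition Im(Z)=0 gives ω₀ = 1/√(LC).
Step 2 — ω₀ = 1/√(0.0273·1e-05) = 1914 rad/s.
Step 3 — f₀ = ω₀/(2π) = 304.6 Hz.
Step 4 — Series Q: Q = ω₀L/R = 1914·0.0273/468 = 0.1116.
Step 5 — 3dB bandwidth: Δω = ω₀/Q = 1.714e+04 rad/s; BW = Δω/(2π) = 2728 Hz.

(a) f₀ = 304.6 Hz  (b) Q = 0.1116  (c) BW = 2728 Hz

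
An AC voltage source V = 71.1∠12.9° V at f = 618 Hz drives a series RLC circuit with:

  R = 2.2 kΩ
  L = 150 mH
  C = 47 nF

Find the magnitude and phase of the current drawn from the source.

Step 1 — Angular frequency: ω = 2π·f = 2π·618 = 3883 rad/s.
Step 2 — Component impedances:
  R: Z = R = 2200 Ω
  L: Z = jωL = j·3883·0.15 = 0 + j582.5 Ω
  C: Z = 1/(jωC) = -j/(ω·C) = 0 - j5479 Ω
Step 3 — Series combination: Z_total = R + L + C = 2200 - j4897 Ω = 5368∠-65.8° Ω.
Step 4 — Source phasor: V = 71.1∠12.9° V = 69.31 + j15.87 V.
Step 5 — Ohm's law: I = V / Z_total = (69.31 + j15.87) / (2200 - j4897) = 0.002593 + j0.01299 A.
Step 6 — Convert to polar: |I| = 0.01324 A, ∠I = 78.7°.

I = 0.01324∠78.7° A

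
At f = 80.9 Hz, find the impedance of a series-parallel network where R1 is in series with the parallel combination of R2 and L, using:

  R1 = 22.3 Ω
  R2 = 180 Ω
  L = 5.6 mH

Step 1 — Angular frequency: ω = 2π·f = 2π·80.9 = 508.3 rad/s.
Step 2 — Component impedances:
  R1: Z = R = 22.3 Ω
  R2: Z = R = 180 Ω
  L: Z = jωL = j·508.3·0.0056 = 0 + j2.847 Ω
Step 3 — Parallel branch: R2 || L = 1/(1/R2 + 1/L) = 0.045 + j2.846 Ω.
Step 4 — Series with R1: Z_total = R1 + (R2 || L) = 22.35 + j2.846 Ω = 22.53∠7.3° Ω.

Z = 22.35 + j2.846 Ω = 22.53∠7.3° Ω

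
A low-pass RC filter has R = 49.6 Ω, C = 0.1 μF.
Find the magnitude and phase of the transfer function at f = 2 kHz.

Step 1 — Angular frequency: ω = 2π·2000 = 1.257e+04 rad/s.
Step 2 — Transfer function: H(jω) = 1/(1 + jωRC).
Step 3 — Denominator: 1 + jωRC = 1 + j·1.257e+04·49.6·1e-07 = 1 + j0.06233.
Step 4 — H = 0.9961 - j0.06209.
Step 5 — Magnitude: |H| = 0.9981 (-0.0 dB); phase: φ = -3.6°.

|H| = 0.9981 (-0.0 dB), φ = -3.6°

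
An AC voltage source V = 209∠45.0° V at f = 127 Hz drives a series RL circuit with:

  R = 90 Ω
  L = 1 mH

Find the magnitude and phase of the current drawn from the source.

Step 1 — Angular frequency: ω = 2π·f = 2π·127 = 798 rad/s.
Step 2 — Component impedances:
  R: Z = R = 90 Ω
  L: Z = jωL = j·798·0.001 = 0 + j0.798 Ω
Step 3 — Series combination: Z_total = R + L = 90 + j0.798 Ω = 90∠0.5° Ω.
Step 4 — Source phasor: V = 209∠45.0° V = 147.8 + j147.8 V.
Step 5 — Ohm's law: I = V / Z_total = (147.8 + j147.8) / (90 + j0.798) = 1.656 + j1.627 A.
Step 6 — Convert to polar: |I| = 2.322 A, ∠I = 44.5°.

I = 2.322∠44.5° A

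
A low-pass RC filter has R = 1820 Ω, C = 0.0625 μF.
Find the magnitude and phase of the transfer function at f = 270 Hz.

Step 1 — Angular frequency: ω = 2π·270 = 1696 rad/s.
Step 2 — Transfer function: H(jω) = 1/(1 + jωRC).
Step 3 — Denominator: 1 + jωRC = 1 + j·1696·1820·6.25e-08 = 1 + j0.193.
Step 4 — H = 0.9641 - j0.186.
Step 5 — Magnitude: |H| = 0.9819 (-0.2 dB); phase: φ = -10.9°.

|H| = 0.9819 (-0.2 dB), φ = -10.9°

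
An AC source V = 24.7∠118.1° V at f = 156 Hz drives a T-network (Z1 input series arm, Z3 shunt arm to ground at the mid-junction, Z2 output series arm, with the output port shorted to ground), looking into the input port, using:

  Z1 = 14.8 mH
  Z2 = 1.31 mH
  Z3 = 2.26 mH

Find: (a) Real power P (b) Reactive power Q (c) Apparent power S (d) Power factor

Step 1 — Angular frequency: ω = 2π·f = 2π·156 = 980.2 rad/s.
Step 2 — Component impedances:
  Z1: Z = jωL = j·980.2·0.0148 = 0 + j14.51 Ω
  Z2: Z = jωL = j·980.2·0.00131 = 0 + j1.284 Ω
  Z3: Z = jωL = j·980.2·0.00226 = 0 + j2.215 Ω
Step 3 — With the output port shorted to ground, the output series arm Z2 runs from the junction to ground; the shunt arm Z3 also runs from the junction to ground. They appear in parallel: Z3 || Z2 = 0 + j0.8129 Ω.
Step 4 — Series with input arm Z1: Z_in = Z1 + (Z3 || Z2) = 0 + j15.32 Ω = 15.32∠90.0° Ω.
Step 5 — Source phasor: V = 24.7∠118.1° V = -11.63 + j21.79 V.
Step 6 — Current: I = V / Z = 1.422 + j0.7594 A = 1.612∠28.1° A.
Step 7 — Complex power: S = V·I* = 0 + j39.82 VA.
Step 8 — Real power: P = Re(S) = 0 W.
Step 9 — Reactive power: Q = Im(S) = 39.82 VAR.
Step 10 — Apparent power: |S| = 39.82 VA.
Step 11 — Power factor: PF = P/|S| = 0 (lagging).

(a) P = 0 W  (b) Q = 39.82 VAR  (c) S = 39.82 VA  (d) PF = 0 (lagging)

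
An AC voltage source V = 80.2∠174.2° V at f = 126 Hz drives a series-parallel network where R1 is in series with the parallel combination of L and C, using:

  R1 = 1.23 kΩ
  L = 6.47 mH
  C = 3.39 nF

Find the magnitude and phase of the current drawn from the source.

Step 1 — Angular frequency: ω = 2π·f = 2π·126 = 791.7 rad/s.
Step 2 — Component impedances:
  R1: Z = R = 1230 Ω
  L: Z = jωL = j·791.7·0.00647 = 0 + j5.122 Ω
  C: Z = 1/(jωC) = -j/(ω·C) = 0 - j3.726e+05 Ω
Step 3 — Parallel branch: L || C = 1/(1/L + 1/C) = 0 + j5.122 Ω.
Step 4 — Series with R1: Z_total = R1 + (L || C) = 1230 + j5.122 Ω = 1230∠0.2° Ω.
Step 5 — Source phasor: V = 80.2∠174.2° V = -79.79 + j8.105 V.
Step 6 — Ohm's law: I = V / Z_total = (-79.79 + j8.105) / (1230 + j5.122) = -0.06484 + j0.006859 A.
Step 7 — Convert to polar: |I| = 0.0652 A, ∠I = 174.0°.

I = 0.0652∠174.0° A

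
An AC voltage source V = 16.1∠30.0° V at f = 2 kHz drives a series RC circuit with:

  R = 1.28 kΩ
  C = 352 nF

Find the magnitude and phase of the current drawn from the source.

Step 1 — Angular frequency: ω = 2π·f = 2π·2000 = 1.257e+04 rad/s.
Step 2 — Component impedances:
  R: Z = R = 1280 Ω
  C: Z = 1/(jωC) = -j/(ω·C) = 0 - j226.1 Ω
Step 3 — Series combination: Z_total = R + C = 1280 - j226.1 Ω = 1300∠-10.0° Ω.
Step 4 — Source phasor: V = 16.1∠30.0° V = 13.94 + j8.05 V.
Step 5 — Ohm's law: I = V / Z_total = (13.94 + j8.05) / (1280 - j226.1) = 0.009486 + j0.007965 A.
Step 6 — Convert to polar: |I| = 0.01239 A, ∠I = 40.0°.

I = 0.01239∠40.0° A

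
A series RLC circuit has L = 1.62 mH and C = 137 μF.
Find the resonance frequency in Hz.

Step 1 — Resonance condition Im(Z)=0 gives ω₀ = 1/√(LC).
Step 2 — ω₀ = 1/√(0.00162·0.000137) = 2123 rad/s.
Step 3 — f₀ = ω₀/(2π) = 337.8 Hz.

f₀ = 337.8 Hz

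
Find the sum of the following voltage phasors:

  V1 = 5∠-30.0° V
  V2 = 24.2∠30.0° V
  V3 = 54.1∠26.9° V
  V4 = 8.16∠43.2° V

Step 1 — Convert each phasor to rectangular form:
  V1 = 5·(cos(-30.0°) + j·sin(-30.0°)) = 4.33 - j2.5 V
  V2 = 24.2·(cos(30.0°) + j·sin(30.0°)) = 20.96 + j12.1 V
  V3 = 54.1·(cos(26.9°) + j·sin(26.9°)) = 48.25 + j24.48 V
  V4 = 8.16·(cos(43.2°) + j·sin(43.2°)) = 5.948 + j5.586 V
Step 2 — Sum components: V_total = 79.48 + j39.66 V.
Step 3 — Convert to polar: |V_total| = 88.83 V, ∠V_total = 26.5°.

V_total = 88.83∠26.5° V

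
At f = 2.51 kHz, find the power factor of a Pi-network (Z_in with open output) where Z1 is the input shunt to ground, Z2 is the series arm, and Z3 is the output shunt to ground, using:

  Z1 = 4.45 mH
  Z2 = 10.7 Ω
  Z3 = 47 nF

Step 1 — Angular frequency: ω = 2π·f = 2π·2510 = 1.577e+04 rad/s.
Step 2 — Component impedances:
  Z1: Z = jωL = j·1.577e+04·0.00445 = 0 + j70.18 Ω
  Z2: Z = R = 10.7 Ω
  Z3: Z = 1/(jωC) = -j/(ω·C) = 0 - j1349 Ω
Step 3 — With open output, the series arm Z2 and the output shunt Z3 appear in series to ground: Z2 + Z3 = 10.7 - j1349 Ω.
Step 4 — Parallel with input shunt Z1: Z_in = Z1 || (Z2 + Z3) = 0.03222 + j74.03 Ω = 74.03∠90.0° Ω.
Step 5 — Power factor: PF = cos(φ) = Re(Z)/|Z| = 0.03222/74.03 = 0.0004352.
Step 6 — Type: Im(Z) = 74.03 ⇒ lagging (phase φ = 90.0°).

PF = 0.0004352 (lagging, φ = 90.0°)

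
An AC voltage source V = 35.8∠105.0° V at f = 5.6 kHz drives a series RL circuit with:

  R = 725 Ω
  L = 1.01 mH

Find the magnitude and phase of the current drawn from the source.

Step 1 — Angular frequency: ω = 2π·f = 2π·5600 = 3.519e+04 rad/s.
Step 2 — Component impedances:
  R: Z = R = 725 Ω
  L: Z = jωL = j·3.519e+04·0.00101 = 0 + j35.54 Ω
Step 3 — Series combination: Z_total = R + L = 725 + j35.54 Ω = 725.9∠2.8° Ω.
Step 4 — Source phasor: V = 35.8∠105.0° V = -9.266 + j34.58 V.
Step 5 — Ohm's law: I = V / Z_total = (-9.266 + j34.58) / (725 + j35.54) = -0.01042 + j0.04821 A.
Step 6 — Convert to polar: |I| = 0.04932 A, ∠I = 102.2°.

I = 0.04932∠102.2° A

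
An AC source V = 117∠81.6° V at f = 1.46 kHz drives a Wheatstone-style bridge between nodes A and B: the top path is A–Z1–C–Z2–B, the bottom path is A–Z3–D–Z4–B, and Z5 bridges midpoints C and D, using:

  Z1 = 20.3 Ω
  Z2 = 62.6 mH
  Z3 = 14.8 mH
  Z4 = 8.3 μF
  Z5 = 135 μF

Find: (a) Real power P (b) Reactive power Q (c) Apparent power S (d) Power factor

Step 1 — Angular frequency: ω = 2π·f = 2π·1460 = 9173 rad/s.
Step 2 — Component impedances:
  Z1: Z = R = 20.3 Ω
  Z2: Z = jωL = j·9173·0.0626 = 0 + j574.3 Ω
  Z3: Z = jωL = j·9173·0.0148 = 0 + j135.8 Ω
  Z4: Z = 1/(jωC) = -j/(ω·C) = 0 - j13.13 Ω
  Z5: Z = 1/(jωC) = -j/(ω·C) = 0 - j0.8075 Ω
Step 3 — Bridge requires nodal analysis (the Z5 bridge couples midpoints C and D, so the two paths cannot be reduced to a simple series/parallel combination). Setting node B to ground and injecting 1 A at node A, the 3-node admittance system at A, C, D solves to V_A = Z_AB = 20.1 - j11.27 Ω = 23.04∠-29.3° Ω.
Step 4 — Source phasor: V = 117∠81.6° V = 17.09 + j115.7 V.
Step 5 — Current: I = V / Z = -1.81 + j4.744 A = 5.078∠110.9° A.
Step 6 — Complex power: S = V·I* = 518.2 - j290.6 VA.
Step 7 — Real power: P = Re(S) = 518.2 W.
Step 8 — Reactive power: Q = Im(S) = -290.6 VAR.
Step 9 — Apparent power: |S| = 594.1 VA.
Step 10 — Power factor: PF = P/|S| = 0.8722 (leading).

(a) P = 518.2 W  (b) Q = -290.6 VAR  (c) S = 594.1 VA  (d) PF = 0.8722 (leading)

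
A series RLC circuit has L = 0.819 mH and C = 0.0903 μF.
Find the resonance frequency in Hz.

Step 1 — Resonance condition Im(Z)=0 gives ω₀ = 1/√(LC).
Step 2 — ω₀ = 1/√(0.000819·9.03e-08) = 1.163e+05 rad/s.
Step 3 — f₀ = ω₀/(2π) = 1.851e+04 Hz.

f₀ = 1.851e+04 Hz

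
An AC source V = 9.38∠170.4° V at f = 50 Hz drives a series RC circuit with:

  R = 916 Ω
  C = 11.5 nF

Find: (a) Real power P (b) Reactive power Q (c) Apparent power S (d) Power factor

Step 1 — Angular frequency: ω = 2π·f = 2π·50 = 314.2 rad/s.
Step 2 — Component impedances:
  R: Z = R = 916 Ω
  C: Z = 1/(jωC) = -j/(ω·C) = 0 - j2.768e+05 Ω
Step 3 — Series combination: Z_total = R + C = 916 - j2.768e+05 Ω = 2.768e+05∠-89.8° Ω.
Step 4 — Source phasor: V = 9.38∠170.4° V = -9.249 + j1.564 V.
Step 5 — Current: I = V / Z = -5.762e-06 - j3.339e-05 A = 3.389e-05∠-99.8° A.
Step 6 — Complex power: S = V·I* = 1.052e-06 - j0.0003179 VA.
Step 7 — Real power: P = Re(S) = 1.052e-06 W.
Step 8 — Reactive power: Q = Im(S) = -0.0003179 VAR.
Step 9 — Apparent power: |S| = 0.0003179 VA.
Step 10 — Power factor: PF = P/|S| = 0.003309 (leading).

(a) P = 1.052e-06 W  (b) Q = -0.0003179 VAR  (c) S = 0.0003179 VA  (d) PF = 0.003309 (leading)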